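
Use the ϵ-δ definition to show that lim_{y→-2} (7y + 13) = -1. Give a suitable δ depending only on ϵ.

Let ϵ > 0 be given. We need δ > 0 so that 0 < |y + 2| < δ implies |(7y + 13) + 1| < ϵ.
Since (7y + 13) + 1 = 7(y + 2), we have |(7y + 13) + 1| = 7|y + 2|.
Thus it suffices that |y + 2| < ϵ/7.
Choosing δ = ϵ/7 gives |(7y + 13) + 1| = 7|y + 2| < ϵ whenever |y + 2| < δ.

δ = ϵ/7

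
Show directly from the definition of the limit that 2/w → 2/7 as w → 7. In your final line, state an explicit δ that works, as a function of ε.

δ = min(7/2, (49/4)ε)

Let ε > 0. We seek δ > 0 such that 0 < |w − 7| < δ implies |2/w − (2/7)| < ε.
|2/w − (2/7)| = 2·|7 − w|/(7·|w|) = 2|w − 7|/(7|w|).
Require δ ≤ 7/2 so that |w| > 7 − 7/2 = 7/2, hence 7|w| > 49/2.
Then |2/w − (2/7)| < 2|w − 7|/(49/2), which is < ε when |w − 7| < (49/4)ε.
Take δ = min(7/2, (49/4)ε). Then 0 < |w − 7| < δ gives both |w − 7| < 7/2 and |w − 7| < (49/4)ε, so |2/w − (2/7)| < ε.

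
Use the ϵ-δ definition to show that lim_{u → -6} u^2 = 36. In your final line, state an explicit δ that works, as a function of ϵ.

δ = min(1, ϵ/13)

Fix ϵ > 0. We seek δ > 0 with 0 < |u + 6| < δ ⇒ |u^2 − 36| < ϵ.
Factor: u^2 − 36 = (u + 6)(u - 6), so |u^2 − 36| = |u + 6|·|u - 6|.
Restrict δ ≤ 1. Then |u + 6| < 1 gives |u| < 7, so by the triangle inequality |u - 6| ≤ 7 + 6 = 13.
Hence |u^2 − 36| ≤ 13|u + 6|, which is < ϵ once |u + 6| < ϵ/13.
Take δ = min(1, ϵ/13). If 0 < |u + 6| < δ then both bounds hold and |u^2 − 36| ≤ 13|u + 6| < 13·(ϵ/13) = ϵ.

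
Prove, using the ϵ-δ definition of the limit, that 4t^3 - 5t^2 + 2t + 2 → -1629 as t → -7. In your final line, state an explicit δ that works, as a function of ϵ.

δ = min(1, ϵ/753)

Suppose ϵ > 0. We want δ > 0 such that 0 < |t + 7| < δ implies |(4t^3 - 5t^2 + 2t + 2) + 1629| < ϵ.
(4t^3 - 5t^2 + 2t + 2) + 1629 = 4t^3 - 5t^2 + 2t + 1631 = (t + 7)(4t^2 - 33t + 233).
So |(4t^3 - 5t^2 + 2t + 2) + 1629| = |t + 7|·|4t^2 - 33t + 233|.
Require δ ≤ 1. Then |t + 7| < 1 gives |t| < 8, and by the triangle inequality |4t^2 - 33t + 233| ≤ 4·8^2 + 33·8 + 233 = 753.
Hence |(4t^3 - 5t^2 + 2t + 2) + 1629| ≤ 753|t + 7| < ϵ provided |t + 7| < ϵ/753.
Take δ = min(1, ϵ/753). Then 0 < |t + 7| < δ gives both |t + 7| < 1 and |t + 7| < ϵ/753, so |(4t^3 - 5t^2 + 2t + 2) + 1629| < ϵ.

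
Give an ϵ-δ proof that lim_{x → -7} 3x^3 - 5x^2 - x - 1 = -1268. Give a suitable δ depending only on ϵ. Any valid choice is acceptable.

Fix ϵ > 0. We want δ > 0 such that 0 < |x + 7| < δ implies |(3x^3 - 5x^2 - x - 1) + 1268| < ϵ.
(3x^3 - 5x^2 - x - 1) + 1268 = 3x^3 - 5x^2 - x + 1267 = (x + 7)(3x^2 - 26x + 181).
So |(3x^3 - 5x^2 - x - 1) + 1268| = |x + 7|·|3x^2 - 26x + 181|.
Require δ ≤ 2. Then |x + 7| < 2 gives |x| < 9, and by the triangle inequality |3x^2 - 26x + 181| ≤ 3·9^2 + 26·9 + 181 = 658.
Hence |(3x^3 - 5x^2 - x - 1) + 1268| ≤ 658|x + 7| < ϵ provided |x + 7| < ϵ/658.
Take δ = min(2, ϵ/658). Then 0 < |x + 7| < δ gives both |x + 7| < 2 and |x + 7| < ϵ/658, so |(3x^3 - 5x^2 - x - 1) + 1268| < ϵ.

δ = min(2, ϵ/658)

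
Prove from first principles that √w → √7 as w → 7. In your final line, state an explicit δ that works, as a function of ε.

δ = min(7, √7·ε)

Let ε > 0 be given. We want δ > 0 such that 0 < |w − 7| < δ implies |√w − √7| < ε.
Multiplying by the conjugate, |√w − √7| = |w − 7|/(√w + √7).
Restrict δ ≤ 7 so that |w − 7| < 7 forces w > 0, and then √w + √7 > √7.
Hence |√w − √7| < |w − 7|/√7, which is < ε once |w − 7| < √7·ε.
Take δ = min(7, √7·ε). If 0 < |w − 7| < δ then w > 0 and |√w − √7| < |w − 7|/√7 < ε.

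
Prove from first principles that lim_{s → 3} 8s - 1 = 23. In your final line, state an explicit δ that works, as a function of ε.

δ = ε/8

Let ε > 0. We need δ > 0 so that 0 < |s − 3| < δ implies |(8s - 1) − 23| < ε.
Since (8s - 1) − 23 = 8(s − 3), we have |(8s - 1) − 23| = 8|s − 3|.
Thus it suffices that |s − 3| < ε/8.
Take δ = ε/8. If 0 < |s − 3| < δ then |(8s - 1) − 23| = 8|s − 3| < 8·(ε/8) = ε.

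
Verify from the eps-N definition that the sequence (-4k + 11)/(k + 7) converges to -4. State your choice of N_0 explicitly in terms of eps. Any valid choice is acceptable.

Let eps > 0. For k ≥ 1, |(-4k + 11)/(k + 7) + 4| = |39|/((k + 7)) = 39/((k + 7)).
Since k + 7 ≥ k for k ≥ 1, this is ≤ 39/(k) = 39/k.
So |(-4k + 11)/(k + 7) + 4| < eps whenever k > 39/eps.
Take N_0 = 39/eps. If k > N_0 then |(-4k + 11)/(k + 7) + 4| ≤ 39/k < eps.

N_0 = 39/eps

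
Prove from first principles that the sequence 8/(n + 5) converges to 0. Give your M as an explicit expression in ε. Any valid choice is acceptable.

Let ε > 0 be given. For n ≥ 1, |8/(n + 5) − 0| = 8/(n + 5) ≤ 8/n.
We need 8/n < ε, i.e. n > 8/ε.
Take M = 8/ε. If n > M then |8/(n + 5)| ≤ 8/n < ε.

M = 8/ε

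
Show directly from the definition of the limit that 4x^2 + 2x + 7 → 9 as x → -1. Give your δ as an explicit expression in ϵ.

δ = min(2, ϵ/14)

Let ϵ > 0. We want δ > 0 such that 0 < |x + 1| < δ implies |(4x^2 + 2x + 7) − 9| < ϵ.
(4x^2 + 2x + 7) − 9 = 4x^2 + 2x - 2 = (x + 1)(4x - 2).
So |(4x^2 + 2x + 7) − 9| = |x + 1|·|4x - 2|.
Assume first that |x + 1| < 2, so |x| < 3. Then |4x - 2| ≤ 4·3 + 2 = 14.
Hence |(4x^2 + 2x + 7) − 9| ≤ 14|x + 1| < ϵ provided |x + 1| < ϵ/14.
Choosing δ = min(2, ϵ/14) ensures both conditions, hence |(4x^2 + 2x + 7) − 9| < ϵ.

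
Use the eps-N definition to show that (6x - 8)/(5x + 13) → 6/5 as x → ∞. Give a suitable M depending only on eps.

M = (118/25)/eps

Let eps > 0. We seek M > 0 such that x > M implies |(6x - 8)/(5x + 13) − (6/5)| < eps.
(6x - 8)/(5x + 13) − (6/5) = (5(6x - 8) − 6(5x + 13)) / (5(5x + 13)) = -118/(5(5x + 13)).
For x > 0 we have 5x + 13 > 5x, so |(6x - 8)/(5x + 13) − (6/5)| = 118/(5(5x + 13)) < 118/(5·5x) = (118/25)/x.
Thus |(6x - 8)/(5x + 13) − (6/5)| < eps whenever x > (118/25)/eps.
Take M = (118/25)/eps. If x > M then |(6x - 8)/(5x + 13) − (6/5)| < (118/25)/x < eps.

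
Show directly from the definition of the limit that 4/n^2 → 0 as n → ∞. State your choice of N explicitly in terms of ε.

N = (4/ε)^{1/2}

Let ε > 0 be given. For n ≥ 1, |4/n^2 − 0| = 4/n^2.
4/n^2 < ε ⇔ n^2 > 4/ε ⇔ n > (4/ε)^{1/2}.
Take N = (4/ε)^{1/2}. Then n > N implies 4/n^2 < ε.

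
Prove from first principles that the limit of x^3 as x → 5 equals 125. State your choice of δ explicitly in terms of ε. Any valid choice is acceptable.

δ = min(2, ε/109)

Suppose ε > 0. We seek δ > 0 with 0 < |x − 5| < δ ⇒ |x^3 − 125| < ε.
Factor: x^3 − 125 = (x − 5)(x^2 + 5x + 25), so |x^3 − 125| = |x − 5|·|x^2 + 5x + 25|.
Restrict δ ≤ 2. Then |x − 5| < 2 gives |x| < 7, so by the triangle inequality |x^2 + 5x + 25| ≤ 7^2 + 5·7 + 25 = 109.
Hence |x^3 − 125| ≤ 109|x − 5|, which is < ε once |x − 5| < ε/109.
Take δ = min(2, ε/109). If 0 < |x − 5| < δ then both bounds hold and |x^3 − 125| ≤ 109|x − 5| < 109·(ε/109) = ε.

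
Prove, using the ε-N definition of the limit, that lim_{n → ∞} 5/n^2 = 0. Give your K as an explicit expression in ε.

Let ε > 0. For n ≥ 1, |5/n^2 − 0| = 5/n^2.
5/n^2 < ε ⇔ n^2 > 5/ε ⇔ n > (5/ε)^{1/2}.
Take K = (5/ε)^{1/2}. Then n > K implies 5/n^2 < ε.

K = (5/ε)^{1/2}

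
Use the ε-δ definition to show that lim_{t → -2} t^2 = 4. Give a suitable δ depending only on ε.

δ = min(1, ε/5)

Let ε > 0. We seek δ > 0 with 0 < |t + 2| < δ ⇒ |t^2 − 4| < ε.
Factor: t^2 − 4 = (t + 2)(t - 2), so |t^2 − 4| = |t + 2|·|t - 2|.
Impose δ ≤ 1 so that |t| < 3; then |t - 2| ≤ 5.
Hence |t^2 − 4| ≤ 5|t + 2|, which is < ε once |t + 2| < ε/5.
Take δ = min(1, ε/5). If 0 < |t + 2| < δ then both bounds hold and |t^2 − 4| ≤ 5|t + 2| < 5·(ε/5) = ε.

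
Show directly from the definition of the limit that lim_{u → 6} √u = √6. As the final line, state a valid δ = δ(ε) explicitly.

Let ε > 0 be given. We want δ > 0 such that 0 < |u − 6| < δ implies |√u − √6| < ε.
Multiplying by the conjugate, |√u − √6| = |u − 6|/(√u + √6).
Restrict δ ≤ 6 so that |u − 6| < 6 forces u > 0, and then √u + √6 > √6.
Hence |√u − √6| < |u − 6|/√6, which is < ε once |u − 6| < √6·ε.
Take δ = min(6, √6·ε). If 0 < |u − 6| < δ then u > 0 and |√u − √6| < |u − 6|/√6 < ε.

δ = min(6, √6·ε)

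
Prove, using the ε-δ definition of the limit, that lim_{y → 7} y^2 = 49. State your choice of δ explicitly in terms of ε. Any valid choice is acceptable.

δ = min(2, ε/16)

Fix ε > 0. We seek δ > 0 with 0 < |y − 7| < δ ⇒ |y^2 − 49| < ε.
Factor: y^2 − 49 = (y − 7)(y + 7), so |y^2 − 49| = |y − 7|·|y + 7|.
Restrict δ ≤ 2. Then |y − 7| < 2 gives |y| < 9, so by the triangle inequality |y + 7| ≤ 9 + 7 = 16.
Hence |y^2 − 49| ≤ 16|y − 7|, which is < ε once |y − 7| < ε/16.
Take δ = min(2, ε/16). If 0 < |y − 7| < δ then both bounds hold and |y^2 − 49| ≤ 16|y − 7| < 16·(ε/16) = ε.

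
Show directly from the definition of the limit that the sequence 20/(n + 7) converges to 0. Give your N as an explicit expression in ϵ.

N = 20/ϵ

Suppose ϵ > 0. For n ≥ 1, |20/(n + 7) − 0| = 20/(n + 7) ≤ 20/n.
We need 20/n < ϵ, i.e. n > 20/ϵ.
Take N = 20/ϵ. If n > N then |20/(n + 7)| ≤ 20/n < ϵ.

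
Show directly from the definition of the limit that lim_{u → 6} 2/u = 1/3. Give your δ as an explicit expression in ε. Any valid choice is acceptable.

Suppose ε > 0. We seek δ > 0 such that 0 < |u − 6| < δ implies |2/u − (1/3)| < ε.
|2/u − (1/3)| = 2·|6 − u|/(6·|u|) = 2|u − 6|/(6|u|).
Restrict δ ≤ 3. Then |u − 6| < 3 gives |u| > 3, so 6|u| > 18.
Then |2/u − (1/3)| < 2|u − 6|/18, which is < ε when |u − 6| < 9ε.
Take δ = min(3, 9ε). Then 0 < |u − 6| < δ gives both |u − 6| < 3 and |u − 6| < 9ε, so |2/u − (1/3)| < ε.

δ = min(3, 9ε)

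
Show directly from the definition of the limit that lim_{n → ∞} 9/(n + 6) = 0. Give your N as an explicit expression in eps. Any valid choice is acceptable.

Let eps > 0. For n ≥ 1, |9/(n + 6) − 0| = 9/(n + 6) ≤ 9/n.
We need 9/n < eps, i.e. n > 9/eps.
Take N = 9/eps. If n > N then |9/(n + 6)| ≤ 9/n < eps.

N = 9/eps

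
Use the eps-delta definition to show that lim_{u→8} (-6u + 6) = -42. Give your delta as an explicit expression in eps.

Let eps > 0 be given. We need delta > 0 so that 0 < |u − 8| < delta implies |(-6u + 6) + 42| < eps.
Since (-6u + 6) + 42 = -6(u − 8), we have |(-6u + 6) + 42| = 6|u − 8|.
Thus it suffices that |u − 8| < eps/6.
Take delta = eps/6. If 0 < |u − 8| < delta then |(-6u + 6) + 42| = 6|u − 8| < 6·(eps/6) = eps.

delta = eps/6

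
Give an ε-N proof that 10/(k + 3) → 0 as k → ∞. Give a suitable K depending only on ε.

K = 10/ε

Let ε > 0 be given. For k ≥ 1, |10/(k + 3) − 0| = 10/(k + 3) ≤ 10/k.
We need 10/k < ε, i.e. k > 10/ε.
Take K = 10/ε. If k > K then |10/(k + 3)| ≤ 10/k < ε.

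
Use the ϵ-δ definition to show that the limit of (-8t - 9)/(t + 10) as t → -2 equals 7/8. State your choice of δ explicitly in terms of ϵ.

δ = min(4, (32/71)ϵ)

Suppose ϵ > 0. We want δ > 0 with 0 < |t + 2| < δ ⇒ |(-8t - 9)/(t + 10) − (7/8)| < ϵ.
Combining over a common denominator, (-8t - 9)/(t + 10) − (7/8) = [(-8t - 9)·8 − 7·(t + 10)] / [8·(t + 10)] = -71(t + 2) / (8(t + 10)).
So |(-8t - 9)/(t + 10) − (7/8)| = 71|t + 2| / (8·|t + 10|).
Restrict δ ≤ 4. Then |t + 2| < 4 gives |t + 10| = |(t + 2) + 8| ≥ 8 − 4 = 4.
Hence |(-8t - 9)/(t + 10) − (7/8)| < 71|t + 2|/(8·4) = (71/32)|t + 2|, which is < ϵ once |t + 2| < (32/71)ϵ.
Take δ = min(4, (32/71)ϵ). Then 0 < |t + 2| < δ forces both bounds, so |(-8t - 9)/(t + 10) − (7/8)| < ϵ.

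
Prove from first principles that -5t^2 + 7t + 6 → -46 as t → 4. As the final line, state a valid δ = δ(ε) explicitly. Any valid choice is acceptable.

δ = min(2, ε/43)

Fix ε > 0. We want δ > 0 such that 0 < |t − 4| < δ implies |(-5t^2 + 7t + 6) + 46| < ε.
(-5t^2 + 7t + 6) + 46 = -5t^2 + 7t + 52 = (t − 4)(-5t - 13).
So |(-5t^2 + 7t + 6) + 46| = |t − 4|·|-5t - 13|.
Assume first that |t − 4| < 2, so |t| < 6. Then |-5t - 13| ≤ 5·6 + 13 = 43.
Hence |(-5t^2 + 7t + 6) + 46| ≤ 43|t − 4| < ε provided |t − 4| < ε/43.
Take δ = min(2, ε/43). Then 0 < |t − 4| < δ gives both |t − 4| < 2 and |t − 4| < ε/43, so |(-5t^2 + 7t + 6) + 46| < ε.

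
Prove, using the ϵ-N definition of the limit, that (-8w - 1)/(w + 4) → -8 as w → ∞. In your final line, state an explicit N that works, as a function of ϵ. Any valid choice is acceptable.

N = 31/ϵ

Suppose ϵ > 0. We seek N > 0 such that w > N implies |(-8w - 1)/(w + 4) + 8| < ϵ.
(-8w - 1)/(w + 4) + 8 = ((-8w - 1) − (-8)(w + 4)) / ((w + 4)) = 31/((w + 4)).
For w > 0 we have w + 4 > w, so |(-8w - 1)/(w + 4) + 8| = 31/((w + 4)) < 31/(w) = 31/w.
Thus |(-8w - 1)/(w + 4) + 8| < ϵ whenever w > 31/ϵ.
Take N = 31/ϵ. If w > N then |(-8w - 1)/(w + 4) + 8| < 31/w < ϵ.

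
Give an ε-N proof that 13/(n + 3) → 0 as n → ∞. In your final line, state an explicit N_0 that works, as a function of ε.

N_0 = 13/ε

Fix ε > 0. For n ≥ 1, |13/(n + 3) − 0| = 13/(n + 3) ≤ 13/n.
We need 13/n < ε, i.e. n > 13/ε.
Take N_0 = 13/ε. If n > N_0 then |13/(n + 3)| ≤ 13/n < ε.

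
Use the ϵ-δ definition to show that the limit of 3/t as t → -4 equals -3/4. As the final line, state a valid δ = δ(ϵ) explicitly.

Fix ϵ > 0. We seek δ > 0 such that 0 < |t + 4| < δ implies |3/t + 3/4| < ϵ.
|3/t + 3/4| = 3·|-4 − t|/(4·|t|) = 3|t + 4|/(4|t|).
Require δ ≤ 2 so that |t| > 4 − 2 = 2, hence 4|t| > 8.
Then |3/t + 3/4| < 3|t + 4|/8, which is < ϵ when |t + 4| < (8/3)ϵ.
Take δ = min(2, (8/3)ϵ). Then 0 < |t + 4| < δ gives both |t + 4| < 2 and |t + 4| < (8/3)ϵ, so |3/t + 3/4| < ϵ.

δ = min(2, (8/3)ϵ)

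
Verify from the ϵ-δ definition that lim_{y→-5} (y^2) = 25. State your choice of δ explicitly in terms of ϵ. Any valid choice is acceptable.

δ = min(1, ϵ/11)

Let ϵ > 0. We seek δ > 0 with 0 < |y + 5| < δ ⇒ |y^2 − 25| < ϵ.
Factor: y^2 − 25 = (y + 5)(y - 5), so |y^2 − 25| = |y + 5|·|y - 5|.
Impose δ ≤ 1 so that |y| < 6; then |y - 5| ≤ 11.
Hence |y^2 − 25| ≤ 11|y + 5|, which is < ϵ once |y + 5| < ϵ/11.
Take δ = min(1, ϵ/11). If 0 < |y + 5| < δ then both bounds hold and |y^2 − 25| ≤ 11|y + 5| < 11·(ϵ/11) = ϵ.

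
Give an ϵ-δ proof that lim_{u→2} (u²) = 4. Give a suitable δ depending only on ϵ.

Fix ϵ > 0. We seek δ > 0 with 0 < |u − 2| < δ ⇒ |u² − 4| < ϵ.
Factor: u² − 4 = (u − 2)(u + 2), so |u² − 4| = |u − 2|·|u + 2|.
Restrict δ ≤ 2. Then |u − 2| < 2 gives |u| < 4, so by the triangle inequality |u + 2| ≤ 4 + 2 = 6.
Hence |u² − 4| ≤ 6|u − 2|, which is < ϵ once |u − 2| < ϵ/6.
Take δ = min(2, ϵ/6). If 0 < |u − 2| < δ then both bounds hold and |u² − 4| ≤ 6|u − 2| < 6·(ϵ/6) = ϵ.

δ = min(2, ϵ/6)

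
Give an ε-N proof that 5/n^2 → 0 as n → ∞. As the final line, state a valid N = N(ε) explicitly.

N = (5/ε)^{1/2}

Let ε > 0 be given. For n ≥ 1, |5/n^2 − 0| = 5/n^2.
5/n^2 < ε ⇔ n^2 > 5/ε ⇔ n > (5/ε)^{1/2}.
Take N = (5/ε)^{1/2}. Then n > N implies 5/n^2 < ε.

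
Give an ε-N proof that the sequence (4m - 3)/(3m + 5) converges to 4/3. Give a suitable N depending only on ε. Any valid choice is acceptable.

N = (29/9)/ε

Let ε > 0 be given. For m ≥ 1, |(4m - 3)/(3m + 5) − (4/3)| = |-29|/(3(3m + 5)) = 29/(3(3m + 5)).
Since 3m + 5 ≥ 3m for m ≥ 1, this is ≤ 29/(3·3m) = (29/9)/m.
So |(4m - 3)/(3m + 5) − (4/3)| < ε whenever m > (29/9)/ε.
Take N = (29/9)/ε. If m > N then |(4m - 3)/(3m + 5) − (4/3)| ≤ (29/9)/m < ε.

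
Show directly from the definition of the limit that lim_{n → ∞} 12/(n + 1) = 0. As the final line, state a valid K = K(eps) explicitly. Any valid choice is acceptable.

K = 12/eps

Let eps > 0 be given. For n ≥ 1, |12/(n + 1) − 0| = 12/(n + 1) ≤ 12/n.
We need 12/n < eps, i.e. n > 12/eps.
Take K = 12/eps. If n > K then |12/(n + 1)| ≤ 12/n < eps.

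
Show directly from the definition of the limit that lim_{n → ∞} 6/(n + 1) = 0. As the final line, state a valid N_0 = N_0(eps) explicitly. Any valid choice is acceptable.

Suppose eps > 0. For n ≥ 1, |6/(n + 1) − 0| = 6/(n + 1) ≤ 6/n.
We need 6/n < eps, i.e. n > 6/eps.
Take N_0 = 6/eps. If n > N_0 then |6/(n + 1)| ≤ 6/n < eps.

N_0 = 6/eps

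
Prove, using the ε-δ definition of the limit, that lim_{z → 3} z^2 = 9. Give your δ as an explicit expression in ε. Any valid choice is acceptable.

δ = min(2, ε/8)

Let ε > 0. We seek δ > 0 with 0 < |z − 3| < δ ⇒ |z^2 − 9| < ε.
Factor: z^2 − 9 = (z − 3)(z + 3), so |z^2 − 9| = |z − 3|·|z + 3|.
Impose δ ≤ 2 so that |z| < 5; then |z + 3| ≤ 8.
Hence |z^2 − 9| ≤ 8|z − 3|, which is < ε once |z − 3| < ε/8.
Take δ = min(2, ε/8). If 0 < |z − 3| < δ then both bounds hold and |z^2 − 9| ≤ 8|z − 3| < 8·(ε/8) = ε.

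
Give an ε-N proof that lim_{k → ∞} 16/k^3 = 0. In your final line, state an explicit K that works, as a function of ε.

Let ε > 0 be given. For k ≥ 1, |16/k^3 − 0| = 16/k^3.
16/k^3 < ε ⇔ k^3 > 16/ε ⇔ k > (16/ε)^{1/3}.
Take K = (16/ε)^{1/3}. Then k > K implies 16/k^3 < ε.

K = (16/ε)^{1/3}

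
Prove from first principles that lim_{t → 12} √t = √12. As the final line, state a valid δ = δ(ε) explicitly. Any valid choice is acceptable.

δ = min(12, √12·ε)

Let ε > 0 be given. We want δ > 0 such that 0 < |t − 12| < δ implies |√t − √12| < ε.
Rationalise: √t − √12 = (t − 12)/(√t + √12), so |√t − √12| = |t − 12|/(√t + √12).
Restrict δ ≤ 12 so that |t − 12| < 12 forces t > 0, and then √t + √12 > √12.
Hence |√t − √12| < |t − 12|/√12, which is < ε once |t − 12| < √12·ε.
Take δ = min(12, √12·ε). If 0 < |t − 12| < δ then t > 0 and |√t − √12| < |t − 12|/√12 < ε.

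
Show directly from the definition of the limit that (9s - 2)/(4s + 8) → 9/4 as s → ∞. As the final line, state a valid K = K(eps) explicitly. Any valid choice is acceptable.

Fix eps > 0. We seek K > 0 such that s > K implies |(9s - 2)/(4s + 8) − (9/4)| < eps.
(9s - 2)/(4s + 8) − (9/4) = (4(9s - 2) − 9(4s + 8)) / (4(4s + 8)) = -80/(4(4s + 8)).
For s > 0 we have 4s + 8 > 4s, so |(9s - 2)/(4s + 8) − (9/4)| = 80/(4(4s + 8)) < 80/(4·4s) = 5/s.
Thus |(9s - 2)/(4s + 8) − (9/4)| < eps whenever s > 5/eps.
Take K = 5/eps. If s > K then |(9s - 2)/(4s + 8) − (9/4)| < 5/s < eps.

K = 5/eps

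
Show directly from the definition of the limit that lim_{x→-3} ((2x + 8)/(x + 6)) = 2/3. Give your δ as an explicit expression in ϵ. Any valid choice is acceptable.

δ = min(3/2, (9/8)ϵ)

Suppose ϵ > 0. We want δ > 0 with 0 < |x + 3| < δ ⇒ |(2x + 8)/(x + 6) − (2/3)| < ϵ.
Combining over a common denominator, (2x + 8)/(x + 6) − (2/3) = [(2x + 8)·3 − 2·(x + 6)] / [3·(x + 6)] = 4(x + 3) / (3(x + 6)).
So |(2x + 8)/(x + 6) − (2/3)| = 4|x + 3| / (3·|x + 6|).
Restrict δ ≤ 3/2. Then |x + 3| < 3/2 gives |x + 6| = |(x + 3) + 3| ≥ 3 − 3/2 = 3/2.
Hence |(2x + 8)/(x + 6) − (2/3)| < 4|x + 3|/(3·(3/2)) = (8/9)|x + 3|, which is < ϵ once |x + 3| < (9/8)ϵ.
Take δ = min(3/2, (9/8)ϵ). Then 0 < |x + 3| < δ forces both bounds, so |(2x + 8)/(x + 6) − (2/3)| < ϵ.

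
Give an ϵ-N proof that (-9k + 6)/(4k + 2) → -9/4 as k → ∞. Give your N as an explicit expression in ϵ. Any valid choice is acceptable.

Suppose ϵ > 0. For k ≥ 1, |(-9k + 6)/(4k + 2) + 9/4| = |42|/(4(4k + 2)) = 42/(4(4k + 2)).
Since 4k + 2 ≥ 4k for k ≥ 1, this is ≤ 42/(4·4k) = (21/8)/k.
So |(-9k + 6)/(4k + 2) + 9/4| < ϵ whenever k > (21/8)/ϵ.
Take N = (21/8)/ϵ. If k > N then |(-9k + 6)/(4k + 2) + 9/4| ≤ (21/8)/k < ϵ.

N = (21/8)/ϵ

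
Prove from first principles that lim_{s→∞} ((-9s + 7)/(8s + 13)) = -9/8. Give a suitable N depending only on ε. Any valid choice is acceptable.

Fix ε > 0. We seek N > 0 such that s > N implies |(-9s + 7)/(8s + 13) + 9/8| < ε.
(-9s + 7)/(8s + 13) + 9/8 = (8(-9s + 7) − (-9)(8s + 13)) / (8(8s + 13)) = 173/(8(8s + 13)).
For s > 0 we have 8s + 13 > 8s, so |(-9s + 7)/(8s + 13) + 9/8| = 173/(8(8s + 13)) < 173/(8·8s) = (173/64)/s.
Thus |(-9s + 7)/(8s + 13) + 9/8| < ε whenever s > (173/64)/ε.
Take N = (173/64)/ε. If s > N then |(-9s + 7)/(8s + 13) + 9/8| < (173/64)/s < ε.

N = (173/64)/ε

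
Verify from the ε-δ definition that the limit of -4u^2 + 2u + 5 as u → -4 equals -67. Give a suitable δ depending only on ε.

Fix ε > 0. We want δ > 0 such that 0 < |u + 4| < δ implies |(-4u^2 + 2u + 5) + 67| < ε.
(-4u^2 + 2u + 5) + 67 = -4u^2 + 2u + 72 = (u + 4)(-4u + 18).
So |(-4u^2 + 2u + 5) + 67| = |u + 4|·|-4u + 18|.
Require δ ≤ 2. Then |u + 4| < 2 gives |u| < 6, and by the triangle inequality |-4u + 18| ≤ 4·6 + 18 = 42.
Hence |(-4u^2 + 2u + 5) + 67| ≤ 42|u + 4| < ε provided |u + 4| < ε/42.
Choosing δ = min(2, ε/42) ensures both conditions, hence |(-4u^2 + 2u + 5) + 67| < ε.

δ = min(2, ε/42)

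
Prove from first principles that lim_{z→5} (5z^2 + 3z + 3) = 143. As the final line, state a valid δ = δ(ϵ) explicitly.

δ = min(2, ϵ/63)

Fix ϵ > 0. We want δ > 0 such that 0 < |z − 5| < δ implies |(5z^2 + 3z + 3) − 143| < ϵ.
(5z^2 + 3z + 3) − 143 = 5z^2 + 3z - 140 = (z − 5)(5z + 28).
So |(5z^2 + 3z + 3) − 143| = |z − 5|·|5z + 28|.
Assume first that |z − 5| < 2, so |z| < 7. Then |5z + 28| ≤ 5·7 + 28 = 63.
Hence |(5z^2 + 3z + 3) − 143| ≤ 63|z − 5| < ϵ provided |z − 5| < ϵ/63.
Take δ = min(2, ϵ/63). Then 0 < |z − 5| < δ gives both |z − 5| < 2 and |z − 5| < ϵ/63, so |(5z^2 + 3z + 3) − 143| < ϵ.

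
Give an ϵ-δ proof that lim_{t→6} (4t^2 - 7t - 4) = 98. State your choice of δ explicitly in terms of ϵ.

Suppose ϵ > 0. We want δ > 0 such that 0 < |t − 6| < δ implies |(4t^2 - 7t - 4) − 98| < ϵ.
(4t^2 - 7t - 4) − 98 = 4t^2 - 7t - 102 = (t − 6)(4t + 17).
So |(4t^2 - 7t - 4) − 98| = |t − 6|·|4t + 17|.
Assume first that |t − 6| < 1, so |t| < 7. Then |4t + 17| ≤ 4·7 + 17 = 45.
Hence |(4t^2 - 7t - 4) − 98| ≤ 45|t − 6| < ϵ provided |t − 6| < ϵ/45.
Choosing δ = min(1, ϵ/45) ensures both conditions, hence |(4t^2 - 7t - 4) − 98| < ϵ.

δ = min(1, ϵ/45)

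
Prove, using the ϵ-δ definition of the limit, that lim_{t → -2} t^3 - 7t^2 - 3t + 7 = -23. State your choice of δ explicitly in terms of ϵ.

δ = min(2, ϵ/67)

Let ϵ > 0 be given. We want δ > 0 such that 0 < |t + 2| < δ implies |(t^3 - 7t^2 - 3t + 7) + 23| < ϵ.
(t^3 - 7t^2 - 3t + 7) + 23 = t^3 - 7t^2 - 3t + 30 = (t + 2)(t^2 - 9t + 15).
So |(t^3 - 7t^2 - 3t + 7) + 23| = |t + 2|·|t^2 - 9t + 15|.
Require δ ≤ 2. Then |t + 2| < 2 gives |t| < 4, and by the triangle inequality |t^2 - 9t + 15| ≤ 4^2 + 9·4 + 15 = 67.
Hence |(t^3 - 7t^2 - 3t + 7) + 23| ≤ 67|t + 2| < ϵ provided |t + 2| < ϵ/67.
Choosing δ = min(2, ϵ/67) ensures both conditions, hence |(t^3 - 7t^2 - 3t + 7) + 23| < ϵ.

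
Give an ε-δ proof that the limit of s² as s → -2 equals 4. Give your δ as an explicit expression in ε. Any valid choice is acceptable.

δ = min(2, ε/6)

Suppose ε > 0. We seek δ > 0 with 0 < |s + 2| < δ ⇒ |s² − 4| < ε.
Factor: s² − 4 = (s + 2)(s - 2), so |s² − 4| = |s + 2|·|s - 2|.
Impose δ ≤ 2 so that |s| < 4; then |s - 2| ≤ 6.
Hence |s² − 4| ≤ 6|s + 2|, which is < ε once |s + 2| < ε/6.
Take δ = min(2, ε/6). If 0 < |s + 2| < δ then both bounds hold and |s² − 4| ≤ 6|s + 2| < 6·(ε/6) = ε.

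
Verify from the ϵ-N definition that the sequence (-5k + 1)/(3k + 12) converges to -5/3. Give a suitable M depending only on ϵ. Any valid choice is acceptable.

M = 7/ϵ

Suppose ϵ > 0. For k ≥ 1, |(-5k + 1)/(3k + 12) + 5/3| = |63|/(3(3k + 12)) = 63/(3(3k + 12)).
Since 3k + 12 ≥ 3k for k ≥ 1, this is ≤ 63/(3·3k) = 7/k.
So |(-5k + 1)/(3k + 12) + 5/3| < ϵ whenever k > 7/ϵ.
Take M = 7/ϵ. If k > M then |(-5k + 1)/(3k + 12) + 5/3| ≤ 7/k < ϵ.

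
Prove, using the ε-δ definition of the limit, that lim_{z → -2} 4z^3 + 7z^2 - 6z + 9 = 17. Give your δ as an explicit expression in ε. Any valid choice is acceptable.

Fix ε > 0. We want δ > 0 such that 0 < |z + 2| < δ implies |(4z^3 + 7z^2 - 6z + 9) − 17| < ε.
(4z^3 + 7z^2 - 6z + 9) − 17 = 4z^3 + 7z^2 - 6z - 8 = (z + 2)(4z^2 - z - 4).
So |(4z^3 + 7z^2 - 6z + 9) − 17| = |z + 2|·|4z^2 - z - 4|.
Assume first that |z + 2| < 2, so |z| < 4. Then |4z^2 - z - 4| ≤ 4·4^2 + 4 + 4 = 72.
Hence |(4z^3 + 7z^2 - 6z + 9) − 17| ≤ 72|z + 2| < ε provided |z + 2| < ε/72.
Choosing δ = min(2, ε/72) ensures both conditions, hence |(4z^3 + 7z^2 - 6z + 9) − 17| < ε.

δ = min(2, ε/72)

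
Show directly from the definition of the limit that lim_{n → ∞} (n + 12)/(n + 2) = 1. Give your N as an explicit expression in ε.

N = 10/ε

Suppose ε > 0. For n ≥ 1, |(n + 12)/(n + 2) − 1| = |10|/((n + 2)) = 10/((n + 2)).
Since n + 2 ≥ n for n ≥ 1, this is ≤ 10/(n) = 10/n.
So |(n + 12)/(n + 2) − 1| < ε whenever n > 10/ε.
Take N = 10/ε. If n > N then |(n + 12)/(n + 2) − 1| ≤ 10/n < ε.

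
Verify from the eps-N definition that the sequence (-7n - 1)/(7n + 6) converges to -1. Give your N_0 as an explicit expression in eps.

Fix eps > 0. For n ≥ 1, |(-7n - 1)/(7n + 6) + 1| = |35|/(7(7n + 6)) = 35/(7(7n + 6)).
Since 7n + 6 ≥ 7n for n ≥ 1, this is ≤ 35/(7·7n) = (5/7)/n.
So |(-7n - 1)/(7n + 6) + 1| < eps whenever n > (5/7)/eps.
Take N_0 = (5/7)/eps. If n > N_0 then |(-7n - 1)/(7n + 6) + 1| ≤ (5/7)/n < eps.

N_0 = (5/7)/eps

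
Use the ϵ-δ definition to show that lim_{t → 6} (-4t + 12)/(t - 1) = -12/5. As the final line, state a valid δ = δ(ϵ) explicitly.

Suppose ϵ > 0. We want δ > 0 with 0 < |t − 6| < δ ⇒ |(-4t + 12)/(t - 1) + 12/5| < ϵ.
Combining over a common denominator, (-4t + 12)/(t - 1) + 12/5 = [(-4t + 12)·5 − (-12)·(t - 1)] / [5·(t - 1)] = -8(t − 6) / (5(t - 1)).
So |(-4t + 12)/(t - 1) + 12/5| = 8|t − 6| / (5·|t − 1|).
Restrict δ ≤ 5/2. Then |t − 6| < 5/2 gives |t − 1| = |(t − 6) + 5| ≥ 5 − 5/2 = 5/2.
Hence |(-4t + 12)/(t - 1) + 12/5| < 8|t − 6|/(5·(5/2)) = (16/25)|t − 6|, which is < ϵ once |t − 6| < (25/16)ϵ.
Take δ = min(5/2, (25/16)ϵ). Then 0 < |t − 6| < δ forces both bounds, so |(-4t + 12)/(t - 1) + 12/5| < ϵ.

δ = min(5/2, (25/16)ϵ)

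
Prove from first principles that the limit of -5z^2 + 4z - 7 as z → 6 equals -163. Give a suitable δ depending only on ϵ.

Fix ϵ > 0. We want δ > 0 such that 0 < |z − 6| < δ implies |(-5z^2 + 4z - 7) + 163| < ϵ.
(-5z^2 + 4z - 7) + 163 = -5z^2 + 4z + 156 = (z − 6)(-5z - 26).
So |(-5z^2 + 4z - 7) + 163| = |z − 6|·|-5z - 26|.
Assume first that |z − 6| < 1, so |z| < 7. Then |-5z - 26| ≤ 5·7 + 26 = 61.
Hence |(-5z^2 + 4z - 7) + 163| ≤ 61|z − 6| < ϵ provided |z − 6| < ϵ/61.
Take δ = min(1, ϵ/61). Then 0 < |z − 6| < δ gives both |z − 6| < 1 and |z − 6| < ϵ/61, so |(-5z^2 + 4z - 7) + 163| < ϵ.

δ = min(1, ϵ/61)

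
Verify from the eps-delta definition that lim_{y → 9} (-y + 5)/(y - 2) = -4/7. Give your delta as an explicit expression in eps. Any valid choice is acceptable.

Let eps > 0. We want delta > 0 with 0 < |y − 9| < delta ⇒ |(-y + 5)/(y - 2) + 4/7| < eps.
Combining over a common denominator, (-y + 5)/(y - 2) + 4/7 = [(-y + 5)·7 − (-4)·(y - 2)] / [7·(y - 2)] = -3(y − 9) / (7(y - 2)).
So |(-y + 5)/(y - 2) + 4/7| = 3|y − 9| / (7·|y − 2|).
Restrict delta ≤ 7/2. Then |y − 9| < 7/2 gives |y − 2| = |(y − 9) + 7| ≥ 7 − 7/2 = 7/2.
Hence |(-y + 5)/(y - 2) + 4/7| < 3|y − 9|/(7·(7/2)) = (6/49)|y − 9|, which is < eps once |y − 9| < (49/6)eps.
Take delta = min(7/2, (49/6)eps). Then 0 < |y − 9| < delta forces both bounds, so |(-y + 5)/(y - 2) + 4/7| < eps.

delta = min(7/2, (49/6)eps)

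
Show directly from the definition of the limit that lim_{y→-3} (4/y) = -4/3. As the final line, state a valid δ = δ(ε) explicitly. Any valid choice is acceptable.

Fix ε > 0. We seek δ > 0 such that 0 < |y + 3| < δ implies |4/y + 4/3| < ε.
|4/y + 4/3| = 4·|-3 − y|/(3·|y|) = 4|y + 3|/(3|y|).
Require δ ≤ 3/2 so that |y| > 3 − 3/2 = 3/2, hence 3|y| > 9/2.
Then |4/y + 4/3| < 4|y + 3|/(9/2), which is < ε when |y + 3| < (9/8)ε.
Take δ = min(3/2, (9/8)ε). Then 0 < |y + 3| < δ gives both |y + 3| < 3/2 and |y + 3| < (9/8)ε, so |4/y + 4/3| < ε.

δ = min(3/2, (9/8)ε)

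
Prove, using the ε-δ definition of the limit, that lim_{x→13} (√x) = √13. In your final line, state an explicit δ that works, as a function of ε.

δ = min(13, √13·ε)

Fix ε > 0. We want δ > 0 such that 0 < |x − 13| < δ implies |√x − √13| < ε.
Multiplying by the conjugate, |√x − √13| = |x − 13|/(√x + √13).
Restrict δ ≤ 13 so that |x − 13| < 13 forces x > 0, and then √x + √13 > √13.
Hence |√x − √13| < |x − 13|/√13, which is < ε once |x − 13| < √13·ε.
Take δ = min(13, √13·ε). If 0 < |x − 13| < δ then x > 0 and |√x − √13| < |x − 13|/√13 < ε.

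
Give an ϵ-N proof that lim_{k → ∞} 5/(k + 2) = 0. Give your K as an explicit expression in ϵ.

K = 5/ϵ

Fix ϵ > 0. For k ≥ 1, |5/(k + 2) − 0| = 5/(k + 2) ≤ 5/k.
We need 5/k < ϵ, i.e. k > 5/ϵ.
Take K = 5/ϵ. If k > K then |5/(k + 2)| ≤ 5/k < ϵ.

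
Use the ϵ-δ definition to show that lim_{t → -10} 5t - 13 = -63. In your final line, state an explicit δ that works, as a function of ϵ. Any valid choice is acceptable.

δ = ϵ/5

Fix ϵ > 0. We need δ > 0 so that 0 < |t + 10| < δ implies |(5t - 13) + 63| < ϵ.
|(5t - 13) + 63| = |5t + 50| = 5|t + 10|.
So 5|t + 10| < ϵ exactly when |t + 10| < ϵ/5.
Choosing δ = ϵ/5 gives |(5t - 13) + 63| = 5|t + 10| < ϵ whenever |t + 10| < δ.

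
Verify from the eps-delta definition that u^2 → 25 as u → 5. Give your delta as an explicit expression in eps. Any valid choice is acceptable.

Let eps > 0 be given. We seek delta > 0 with 0 < |u − 5| < delta ⇒ |u^2 − 25| < eps.
Factor: u^2 − 25 = (u − 5)(u + 5), so |u^2 − 25| = |u − 5|·|u + 5|.
Restrict delta ≤ 1. Then |u − 5| < 1 gives |u| < 6, so by the triangle inequality |u + 5| ≤ 6 + 5 = 11.
Hence |u^2 − 25| ≤ 11|u − 5|, which is < eps once |u − 5| < eps/11.
Take delta = min(1, eps/11). If 0 < |u − 5| < delta then both bounds hold and |u^2 − 25| ≤ 11|u − 5| < 11·(eps/11) = eps.

delta = min(1, eps/11)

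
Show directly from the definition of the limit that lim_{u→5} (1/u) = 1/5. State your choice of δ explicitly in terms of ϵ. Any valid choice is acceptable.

δ = min(5/2, (25/2)ϵ)

Let ϵ > 0. We seek δ > 0 such that 0 < |u − 5| < δ implies |1/u − (1/5)| < ϵ.
|1/u − (1/5)| = |5 − u|/(5·|u|) = |u − 5|/(5|u|).
Restrict δ ≤ 5/2. Then |u − 5| < 5/2 gives |u| > 5/2, so 5|u| > 25/2.
Then |1/u − (1/5)| < |u − 5|/(25/2), which is < ϵ when |u − 5| < (25/2)ϵ.
Take δ = min(5/2, (25/2)ϵ). Then 0 < |u − 5| < δ gives both |u − 5| < 5/2 and |u − 5| < (25/2)ϵ, so |1/u − (1/5)| < ϵ.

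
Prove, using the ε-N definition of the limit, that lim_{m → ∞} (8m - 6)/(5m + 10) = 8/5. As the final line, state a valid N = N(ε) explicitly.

N = (22/5)/ε

Let ε > 0 be given. For m ≥ 1, |(8m - 6)/(5m + 10) − (8/5)| = |-110|/(5(5m + 10)) = 110/(5(5m + 10)).
Since 5m + 10 ≥ 5m for m ≥ 1, this is ≤ 110/(5·5m) = (22/5)/m.
So |(8m - 6)/(5m + 10) − (8/5)| < ε whenever m > (22/5)/ε.
Take N = (22/5)/ε. If m > N then |(8m - 6)/(5m + 10) − (8/5)| ≤ (22/5)/m < ε.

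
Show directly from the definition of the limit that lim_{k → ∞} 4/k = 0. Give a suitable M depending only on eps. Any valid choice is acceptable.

Suppose eps > 0. For k ≥ 1, |4/k − 0| = 4/(k) ≤ 4/k.
We need 4/k < eps, i.e. k > 4/eps.
Take M = 4/eps. If k > M then |4/k| ≤ 4/k < eps.

M = 4/eps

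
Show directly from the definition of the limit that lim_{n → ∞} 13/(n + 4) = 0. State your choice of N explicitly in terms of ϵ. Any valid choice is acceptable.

N = 13/ϵ

Fix ϵ > 0. For n ≥ 1, |13/(n + 4) − 0| = 13/(n + 4) ≤ 13/n.
We need 13/n < ϵ, i.e. n > 13/ϵ.
Take N = 13/ϵ. If n > N then |13/(n + 4)| ≤ 13/n < ϵ.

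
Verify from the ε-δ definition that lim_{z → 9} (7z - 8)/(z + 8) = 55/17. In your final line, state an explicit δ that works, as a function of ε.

δ = min(17/2, (289/128)ε)

Suppose ε > 0. We want δ > 0 with 0 < |z − 9| < δ ⇒ |(7z - 8)/(z + 8) − (55/17)| < ε.
Combining over a common denominator, (7z - 8)/(z + 8) − (55/17) = [(7z - 8)·17 − 55·(z + 8)] / [17·(z + 8)] = 64(z − 9) / (17(z + 8)).
So |(7z - 8)/(z + 8) − (55/17)| = 64|z − 9| / (17·|z + 8|).
Restrict δ ≤ 17/2. Then |z − 9| < 17/2 gives |z + 8| = |(z − 9) + 17| ≥ 17 − 17/2 = 17/2.
Hence |(7z - 8)/(z + 8) − (55/17)| < 64|z − 9|/(17·(17/2)) = (128/289)|z − 9|, which is < ε once |z − 9| < (289/128)ε.
Take δ = min(17/2, (289/128)ε). Then 0 < |z − 9| < δ forces both bounds, so |(7z - 8)/(z + 8) − (55/17)| < ε.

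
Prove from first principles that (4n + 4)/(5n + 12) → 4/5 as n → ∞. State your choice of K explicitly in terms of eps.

Let eps > 0. For n ≥ 1, |(4n + 4)/(5n + 12) − (4/5)| = |-28|/(5(5n + 12)) = 28/(5(5n + 12)).
Since 5n + 12 ≥ 5n for n ≥ 1, this is ≤ 28/(5·5n) = (28/25)/n.
So |(4n + 4)/(5n + 12) − (4/5)| < eps whenever n > (28/25)/eps.
Take K = (28/25)/eps. If n > K then |(4n + 4)/(5n + 12) − (4/5)| ≤ (28/25)/n < eps.

K = (28/25)/eps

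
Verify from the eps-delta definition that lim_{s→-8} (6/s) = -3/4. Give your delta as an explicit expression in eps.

delta = min(4, (16/3)eps)

Let eps > 0. We seek delta > 0 such that 0 < |s + 8| < delta implies |6/s + 3/4| < eps.
|6/s + 3/4| = 6·|-8 − s|/(8·|s|) = 6|s + 8|/(8|s|).
Restrict delta ≤ 4. Then |s + 8| < 4 gives |s| > 4, so 8|s| > 32.
Then |6/s + 3/4| < 6|s + 8|/32, which is < eps when |s + 8| < (16/3)eps.
Take delta = min(4, (16/3)eps). Then 0 < |s + 8| < delta gives both |s + 8| < 4 and |s + 8| < (16/3)eps, so |6/s + 3/4| < eps.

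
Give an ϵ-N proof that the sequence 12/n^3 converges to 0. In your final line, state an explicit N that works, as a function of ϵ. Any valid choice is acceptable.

N = (12/ϵ)^{1/3}

Fix ϵ > 0. For n ≥ 1, |12/n^3 − 0| = 12/n^3.
12/n^3 < ϵ ⇔ n^3 > 12/ϵ ⇔ n > (12/ϵ)^{1/3}.
Take N = (12/ϵ)^{1/3}. Then n > N implies 12/n^3 < ϵ.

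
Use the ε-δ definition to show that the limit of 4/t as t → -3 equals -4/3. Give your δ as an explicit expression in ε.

Let ε > 0 be given. We seek δ > 0 such that 0 < |t + 3| < δ implies |4/t + 4/3| < ε.
|4/t + 4/3| = 4·|-3 − t|/(3·|t|) = 4|t + 3|/(3|t|).
Require δ ≤ 3/2 so that |t| > 3 − 3/2 = 3/2, hence 3|t| > 9/2.
Then |4/t + 4/3| < 4|t + 3|/(9/2), which is < ε when |t + 3| < (9/8)ε.
Take δ = min(3/2, (9/8)ε). Then 0 < |t + 3| < δ gives both |t + 3| < 3/2 and |t + 3| < (9/8)ε, so |4/t + 4/3| < ε.

δ = min(3/2, (9/8)ε)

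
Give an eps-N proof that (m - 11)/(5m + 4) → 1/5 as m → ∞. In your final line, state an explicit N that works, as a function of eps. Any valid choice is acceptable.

Suppose eps > 0. For m ≥ 1, |(m - 11)/(5m + 4) − (1/5)| = |-59|/(5(5m + 4)) = 59/(5(5m + 4)).
Since 5m + 4 ≥ 5m for m ≥ 1, this is ≤ 59/(5·5m) = (59/25)/m.
So |(m - 11)/(5m + 4) − (1/5)| < eps whenever m > (59/25)/eps.
Take N = (59/25)/eps. If m > N then |(m - 11)/(5m + 4) − (1/5)| ≤ (59/25)/m < eps.

N = (59/25)/eps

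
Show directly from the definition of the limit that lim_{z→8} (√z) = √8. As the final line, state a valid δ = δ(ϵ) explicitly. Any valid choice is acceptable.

δ = min(8, √8·ϵ)

Let ϵ > 0 be given. We want δ > 0 such that 0 < |z − 8| < δ implies |√z − √8| < ϵ.
Multiplying by the conjugate, |√z − √8| = |z − 8|/(√z + √8).
Restrict δ ≤ 8 so that |z − 8| < 8 forces z > 0, and then √z + √8 > √8.
Hence |√z − √8| < |z − 8|/√8, which is < ϵ once |z − 8| < √8·ϵ.
Take δ = min(8, √8·ϵ). If 0 < |z − 8| < δ then z > 0 and |√z − √8| < |z − 8|/√8 < ϵ.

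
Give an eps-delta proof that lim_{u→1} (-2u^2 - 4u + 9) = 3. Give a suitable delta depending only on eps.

delta = min(1, eps/10)

Fix eps > 0. We want delta > 0 such that 0 < |u − 1| < delta implies |(-2u^2 - 4u + 9) − 3| < eps.
(-2u^2 - 4u + 9) − 3 = -2u^2 - 4u + 6 = (u − 1)(-2u - 6).
So |(-2u^2 - 4u + 9) − 3| = |u − 1|·|-2u - 6|.
Assume first that |u − 1| < 1, so |u| < 2. Then |-2u - 6| ≤ 2·2 + 6 = 10.
Hence |(-2u^2 - 4u + 9) − 3| ≤ 10|u − 1| < eps provided |u − 1| < eps/10.
Take delta = min(1, eps/10). Then 0 < |u − 1| < delta gives both |u − 1| < 1 and |u − 1| < eps/10, so |(-2u^2 - 4u + 9) − 3| < eps.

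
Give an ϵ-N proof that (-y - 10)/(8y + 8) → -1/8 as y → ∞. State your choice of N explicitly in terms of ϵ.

Suppose ϵ > 0. We seek N > 0 such that y > N implies |(-y - 10)/(8y + 8) + 1/8| < ϵ.
(-y - 10)/(8y + 8) + 1/8 = (8(-y - 10) − (-1)(8y + 8)) / (8(8y + 8)) = -72/(8(8y + 8)).
For y > 0 we have 8y + 8 > 8y, so |(-y - 10)/(8y + 8) + 1/8| = 72/(8(8y + 8)) < 72/(8·8y) = (9/8)/y.
Thus |(-y - 10)/(8y + 8) + 1/8| < ϵ whenever y > (9/8)/ϵ.
Take N = (9/8)/ϵ. If y > N then |(-y - 10)/(8y + 8) + 1/8| < (9/8)/y < ϵ.

N = (9/8)/ϵ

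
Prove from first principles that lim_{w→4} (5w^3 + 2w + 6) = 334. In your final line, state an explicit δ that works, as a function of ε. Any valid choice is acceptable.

δ = min(1, ε/307)

Fix ε > 0. We want δ > 0 such that 0 < |w − 4| < δ implies |(5w^3 + 2w + 6) − 334| < ε.
(5w^3 + 2w + 6) − 334 = 5w^3 + 2w - 328 = (w − 4)(5w^2 + 20w + 82).
So |(5w^3 + 2w + 6) − 334| = |w − 4|·|5w^2 + 20w + 82|.
Require δ ≤ 1. Then |w − 4| < 1 gives |w| < 5, and by the triangle inequality |5w^2 + 20w + 82| ≤ 5·5^2 + 20·5 + 82 = 307.
Hence |(5w^3 + 2w + 6) − 334| ≤ 307|w − 4| < ε provided |w − 4| < ε/307.
Choosing δ = min(1, ε/307) ensures both conditions, hence |(5w^3 + 2w + 6) − 334| < ε.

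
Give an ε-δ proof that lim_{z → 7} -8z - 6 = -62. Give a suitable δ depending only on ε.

δ = ε/8

Suppose ε > 0. We need δ > 0 so that 0 < |z − 7| < δ implies |(-8z - 6) + 62| < ε.
Since (-8z - 6) + 62 = -8(z − 7), we have |(-8z - 6) + 62| = 8|z − 7|.
So 8|z − 7| < ε exactly when |z − 7| < ε/8.
Choosing δ = ε/8 gives |(-8z - 6) + 62| = 8|z − 7| < ε whenever |z − 7| < δ.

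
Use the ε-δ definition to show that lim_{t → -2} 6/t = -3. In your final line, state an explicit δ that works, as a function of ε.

Let ε > 0 be given. We seek δ > 0 such that 0 < |t + 2| < δ implies |6/t + 3| < ε.
|6/t + 3| = 6·|-2 − t|/(2·|t|) = 6|t + 2|/(2|t|).
Require δ ≤ 1 so that |t| > 2 − 1 = 1, hence 2|t| > 2.
Then |6/t + 3| < 6|t + 2|/2, which is < ε when |t + 2| < (1/3)ε.
Take δ = min(1, (1/3)ε). Then 0 < |t + 2| < δ gives both |t + 2| < 1 and |t + 2| < (1/3)ε, so |6/t + 3| < ε.

δ = min(1, (1/3)ε)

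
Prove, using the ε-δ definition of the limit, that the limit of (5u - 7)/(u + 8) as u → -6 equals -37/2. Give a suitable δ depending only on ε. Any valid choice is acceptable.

Let ε > 0 be given. We want δ > 0 with 0 < |u + 6| < δ ⇒ |(5u - 7)/(u + 8) + 37/2| < ε.
Combining over a common denominator, (5u - 7)/(u + 8) + 37/2 = [(5u - 7)·2 − (-37)·(u + 8)] / [2·(u + 8)] = 47(u + 6) / (2(u + 8)).
So |(5u - 7)/(u + 8) + 37/2| = 47|u + 6| / (2·|u + 8|).
Restrict δ ≤ 1. Then |u + 6| < 1 gives |u + 8| = |(u + 6) + 2| ≥ 2 − 1 = 1.
Hence |(5u - 7)/(u + 8) + 37/2| < 47|u + 6|/(2·1) = (47/2)|u + 6|, which is < ε once |u + 6| < (2/47)ε.
Take δ = min(1, (2/47)ε). Then 0 < |u + 6| < δ forces both bounds, so |(5u - 7)/(u + 8) + 37/2| < ε.

δ = min(1, (2/47)ε)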